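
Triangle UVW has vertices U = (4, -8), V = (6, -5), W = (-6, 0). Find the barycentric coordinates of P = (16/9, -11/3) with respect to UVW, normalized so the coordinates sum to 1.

(1/9, 5/9, 1/3)

Signed area of the reference triangle: [UVW] = ½·(4·(-5−0) + 6·(0−(-8)) + (-6)·(-8−(-5))) = ½·(-20 + 48 + 18) = 23.
[PVW] = ½·((16/9)·(-5−0) + 6·(0−(-11/3)) + (-6)·(-11/3−(-5))) = ½·(-80/9 + 22 − 8) = 23/9, so the U-coordinate is (23/9)/23 = 1/9.
[UPW] = ½·(4·(-11/3−0) + (16/9)·(0−(-8)) + (-6)·(-8−(-11/3))) = ½·(-44/3 + 128/9 + 26) = 115/9, so the V-coordinate is 5/9.
[UVP] = ½·(4·(-5−(-11/3)) + 6·(-11/3−(-8)) + (16/9)·(-8−(-5))) = ½·(-16/3 + 26 − 16/3) = 23/3, so the W-coordinate is 1/3.
Check: 1/9 + 5/9 + 1/3 = 1.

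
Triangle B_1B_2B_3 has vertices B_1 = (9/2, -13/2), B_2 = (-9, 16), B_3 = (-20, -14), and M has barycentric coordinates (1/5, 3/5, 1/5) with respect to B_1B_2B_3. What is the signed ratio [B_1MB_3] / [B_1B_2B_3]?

3/5

The signed ratio [B_1MB_3]/[B_1B_2B_3] equals the barycentric coordinate of M at vertex B_2, which is 3/5.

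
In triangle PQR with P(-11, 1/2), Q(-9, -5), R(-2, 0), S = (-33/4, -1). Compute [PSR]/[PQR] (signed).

1/4

[PQR] = ½·((-11)·(-5−0) + (-9)·(0−(1/2)) + (-2)·(1/2−(-5))) = ½·(55 + 9/2 − 11) = 97/4.
[PSR] = ½·((-11)·(-1−0) + (-33/4)·(0−(1/2)) + (-2)·(1/2−(-1))) = ½·(11 + 33/8 − 3) = 97/16, so the ratio is (97/16)/(97/4) = 1/4.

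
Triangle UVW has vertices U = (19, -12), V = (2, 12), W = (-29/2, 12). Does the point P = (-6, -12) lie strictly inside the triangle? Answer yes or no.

no

Barycentric coordinates of P: (1, -50/33, 50/33).
The three coordinates are positive, negative, positive; a point is interior exactly when all three are positive.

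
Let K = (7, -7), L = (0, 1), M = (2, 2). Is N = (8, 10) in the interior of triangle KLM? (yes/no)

Barycentric coordinates of N: (-10/23, -94/23, 127/23).
The three coordinates are negative, negative, positive; a point is interior exactly when all three are positive.

no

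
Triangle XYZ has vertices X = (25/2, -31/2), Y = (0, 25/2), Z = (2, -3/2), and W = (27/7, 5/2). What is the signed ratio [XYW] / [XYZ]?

[XYZ] = ½·((25/2)·(25/2−(-3/2)) + 0·(-3/2−(-31/2)) + 2·(-31/2−(25/2))) = ½·(175 + 0 − 56) = 119/2.
[XYW] = ½·((25/2)·(25/2−(5/2)) + 0·(5/2−(-31/2)) + (27/7)·(-31/2−(25/2))) = ½·(125 + 0 − 108) = 17/2, so the ratio is (17/2)/(119/2) = 1/7.

1/7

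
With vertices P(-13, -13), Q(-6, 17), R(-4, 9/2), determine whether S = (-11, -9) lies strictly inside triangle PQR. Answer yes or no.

Barycentric coordinates of S: (229/295, 2/295, 64/295).
The three coordinates are positive, positive, positive; a point is interior exactly when all three are positive.

yes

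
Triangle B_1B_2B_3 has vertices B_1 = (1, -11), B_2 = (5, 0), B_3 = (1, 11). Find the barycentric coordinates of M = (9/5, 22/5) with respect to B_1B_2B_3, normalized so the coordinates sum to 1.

Signed area of the reference triangle: [B_1B_2B_3] = ½·(1·(0−11) + 5·(11−(-11)) + 1·(-11−0)) = ½·(-11 + 110 − 11) = 44.
[MB_2B_3] = ½·((9/5)·(0−11) + 5·(11−(22/5)) + 1·(22/5−0)) = ½·(-99/5 + 33 + 22/5) = 44/5, so the B_1-coordinate is (44/5)/44 = 1/5.
[B_1MB_3] = ½·(1·(22/5−11) + (9/5)·(11−(-11)) + 1·(-11−(22/5))) = ½·(-33/5 + 198/5 − 77/5) = 44/5, so the B_2-coordinate is 1/5.
[B_1B_2M] = ½·(1·(0−(22/5)) + 5·(22/5−(-11)) + (9/5)·(-11−0)) = ½·(-22/5 + 77 − 99/5) = 132/5, so the B_3-coordinate is 3/5.
Check: 1/5 + 1/5 + 3/5 = 1.

(1/5, 1/5, 3/5)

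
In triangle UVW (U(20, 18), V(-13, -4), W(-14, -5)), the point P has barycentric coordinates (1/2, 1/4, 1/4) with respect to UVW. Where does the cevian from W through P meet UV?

(9, 32/3)

Line WP meets UV where the W-coordinate vanishes; zeroing P's W-weight and renormalizing leaves U, V-weights 1/2 : 1/4 → (2/3, 1/3).
So Q = (2/3)·U + (1/3)·V = (9, 32/3).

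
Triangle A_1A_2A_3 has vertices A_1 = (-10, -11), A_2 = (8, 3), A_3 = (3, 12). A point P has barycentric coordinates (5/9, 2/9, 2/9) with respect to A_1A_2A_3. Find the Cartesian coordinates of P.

(-28/9, -25/9)

P = (5/9)·A_1 + (2/9)·A_2 + (2/9)·A_3.
x-coordinate: (5/9)·(-10) + (2/9)·8 + (2/9)·3 = -28/9.
y-coordinate: (5/9)·(-11) + (2/9)·3 + (2/9)·12 = -25/9.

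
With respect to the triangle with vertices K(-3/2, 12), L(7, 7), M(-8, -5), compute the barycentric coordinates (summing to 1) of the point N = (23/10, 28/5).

Signed area of the reference triangle: [KLM] = ½·((-3/2)·(7−(-5)) + 7·(-5−12) + (-8)·(12−7)) = ½·(-18 − 119 − 40) = -177/2.
[NLM] = ½·((23/10)·(7−(-5)) + 7·(-5−(28/5)) + (-8)·(28/5−7)) = ½·(138/5 − 371/5 + 56/5) = -177/10, so the K-coordinate is (-177/10)/(-177/2) = 1/5.
[KNM] = ½·((-3/2)·(28/5−(-5)) + (23/10)·(-5−12) + (-8)·(12−(28/5))) = ½·(-159/10 − 391/10 − 256/5) = -531/10, so the L-coordinate is 3/5.
[KLN] = ½·((-3/2)·(7−(28/5)) + 7·(28/5−12) + (23/10)·(12−7)) = ½·(-21/10 − 224/5 + 23/2) = -177/10, so the M-coordinate is 1/5.
Check: 1/5 + 3/5 + 1/5 = 1.

(1/5, 3/5, 1/5)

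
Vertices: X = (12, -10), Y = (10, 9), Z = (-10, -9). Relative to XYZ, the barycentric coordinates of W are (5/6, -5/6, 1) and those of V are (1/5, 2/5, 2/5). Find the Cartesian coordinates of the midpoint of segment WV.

Barycentric coordinates of the midpoint are the average: (31/60, -13/60, 7/10).
Converting: (31/60)·X + (-13/60)·Y + (7/10)·Z = (-89/30, -161/12).

(-89/30, -161/12)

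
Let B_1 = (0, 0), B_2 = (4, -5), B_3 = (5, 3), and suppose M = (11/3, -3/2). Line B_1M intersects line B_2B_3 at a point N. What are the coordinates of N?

Barycentric coordinates of M with respect to B_1B_2B_3: (1/6, 1/2, 1/3).
On side B_2B_3 the B_1-coordinate is zero; dropping M's B_1-weight 1/6 and renormalizing the remaining 1/2 : 1/3 gives weights 3/5, 2/5 on B_2, B_3.
N = (3/5)·(4, -5) + (2/5)·(5, 3) = (22/5, -9/5).

(22/5, -9/5)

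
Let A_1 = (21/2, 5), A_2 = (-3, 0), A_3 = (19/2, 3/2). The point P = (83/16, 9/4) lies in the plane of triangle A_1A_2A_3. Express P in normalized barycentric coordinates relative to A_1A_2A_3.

(3/8, 3/8, 1/4)

Signed area of the reference triangle: [A_1A_2A_3] = ½·((21/2)·(0−(3/2)) + (-3)·(3/2−5) + (19/2)·(5−0)) = ½·(-63/4 + 21/2 + 95/2) = 169/8.
[PA_2A_3] = ½·((83/16)·(0−(3/2)) + (-3)·(3/2−(9/4)) + (19/2)·(9/4−0)) = ½·(-249/32 + 9/4 + 171/8) = 507/64, so the A_1-coordinate is (507/64)/(169/8) = 3/8.
[A_1PA_3] = ½·((21/2)·(9/4−(3/2)) + (83/16)·(3/2−5) + (19/2)·(5−(9/4))) = ½·(63/8 − 581/32 + 209/8) = 507/64, so the A_2-coordinate is 3/8.
[A_1A_2P] = ½·((21/2)·(0−(9/4)) + (-3)·(9/4−5) + (83/16)·(5−0)) = ½·(-189/8 + 33/4 + 415/16) = 169/32, so the A_3-coordinate is 1/4.
Check: 3/8 + 3/8 + 1/4 = 1.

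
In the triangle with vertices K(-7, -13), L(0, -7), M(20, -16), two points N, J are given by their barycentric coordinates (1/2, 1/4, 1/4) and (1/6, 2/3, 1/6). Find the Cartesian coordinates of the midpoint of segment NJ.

Barycentric coordinates of the midpoint are the average: (1/3, 11/24, 5/24).
Converting: (1/3)·K + (11/24)·L + (5/24)·M = (11/6, -87/8).

(11/6, -87/8)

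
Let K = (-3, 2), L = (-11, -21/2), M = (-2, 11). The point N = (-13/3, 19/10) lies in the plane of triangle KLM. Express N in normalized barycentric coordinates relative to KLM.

(8/15, 1/5, 4/15)

Signed area of the reference triangle: [KLM] = ½·((-3)·(-21/2−11) + (-11)·(11−2) + (-2)·(2−(-21/2))) = ½·(129/2 − 99 − 25) = -119/4.
[NLM] = ½·((-13/3)·(-21/2−11) + (-11)·(11−(19/10)) + (-2)·(19/10−(-21/2))) = ½·(559/6 − 1001/10 − 124/5) = -238/15, so the K-coordinate is (-238/15)/(-119/4) = 8/15.
[KNM] = ½·((-3)·(19/10−11) + (-13/3)·(11−2) + (-2)·(2−(19/10))) = ½·(273/10 − 39 − 1/5) = -119/20, so the L-coordinate is 1/5.
[KLN] = ½·((-3)·(-21/2−(19/10)) + (-11)·(19/10−2) + (-13/3)·(2−(-21/2))) = ½·(186/5 + 11/10 − 325/6) = -119/15, so the M-coordinate is 4/15.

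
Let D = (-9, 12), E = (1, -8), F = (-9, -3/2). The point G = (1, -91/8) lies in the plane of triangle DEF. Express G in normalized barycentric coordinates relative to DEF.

(-1/4, 1, 1/4)

Signed area of the reference triangle: [DEF] = ½·((-9)·(-8−(-3/2)) + 1·(-3/2−12) + (-9)·(12−(-8))) = ½·(117/2 − 27/2 − 180) = -135/2.
[GEF] = ½·(1·(-8−(-3/2)) + 1·(-3/2−(-91/8)) + (-9)·(-91/8−(-8))) = ½·(-13/2 + 79/8 + 243/8) = 135/8, so the D-coordinate is (135/8)/(-135/2) = -1/4.
[DGF] = ½·((-9)·(-91/8−(-3/2)) + 1·(-3/2−12) + (-9)·(12−(-91/8))) = ½·(711/8 − 27/2 − 1683/8) = -135/2, so the E-coordinate is 1.
[DEG] = ½·((-9)·(-8−(-91/8)) + 1·(-91/8−12) + 1·(12−(-8))) = ½·(-243/8 − 187/8 + 20) = -135/8, so the F-coordinate is 1/4.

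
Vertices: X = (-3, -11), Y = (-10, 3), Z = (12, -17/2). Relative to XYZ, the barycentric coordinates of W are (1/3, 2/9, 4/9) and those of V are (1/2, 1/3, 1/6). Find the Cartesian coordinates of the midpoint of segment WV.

Barycentric coordinates of the midpoint are the average: (5/12, 5/18, 11/36).
Converting: (5/12)·X + (5/18)·Y + (11/36)·Z = (-13/36, -457/72).

(-13/36, -457/72)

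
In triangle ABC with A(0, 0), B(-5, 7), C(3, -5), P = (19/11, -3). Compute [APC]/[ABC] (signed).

[ABC] = ½·(0·(7−(-5)) + (-5)·(-5−0) + 3·(0−7)) = ½·(0 + 25 − 21) = 2.
[APC] = ½·(0·(-3−(-5)) + (19/11)·(-5−0) + 3·(0−(-3))) = ½·(0 − 95/11 + 9) = 2/11, so the ratio is (2/11)/2 = 1/11.

1/11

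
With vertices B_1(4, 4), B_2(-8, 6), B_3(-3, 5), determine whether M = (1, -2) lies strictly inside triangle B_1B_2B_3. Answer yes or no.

Barycentric coordinates of M: (-31/2, -45/2, 39).
The three coordinates are negative, negative, positive; a point is interior exactly when all three are positive.

no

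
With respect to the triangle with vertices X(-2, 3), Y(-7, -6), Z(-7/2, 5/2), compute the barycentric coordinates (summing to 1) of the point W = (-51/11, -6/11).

(1/11, 4/11, 6/11)

Signed area of the reference triangle: [XYZ] = ½·((-2)·(-6−(5/2)) + (-7)·(5/2−3) + (-7/2)·(3−(-6))) = ½·(17 + 7/2 − 63/2) = -11/2.
[WYZ] = ½·((-51/11)·(-6−(5/2)) + (-7)·(5/2−(-6/11)) + (-7/2)·(-6/11−(-6))) = ½·(867/22 − 469/22 − 210/11) = -1/2, so the X-coordinate is (-1/2)/(-11/2) = 1/11.
[XWZ] = ½·((-2)·(-6/11−(5/2)) + (-51/11)·(5/2−3) + (-7/2)·(3−(-6/11))) = ½·(67/11 + 51/22 − 273/22) = -2, so the Y-coordinate is 4/11.
[XYW] = ½·((-2)·(-6−(-6/11)) + (-7)·(-6/11−3) + (-51/11)·(3−(-6))) = ½·(120/11 + 273/11 − 459/11) = -3, so the Z-coordinate is 6/11.
Check: 1/11 + 4/11 + 6/11 = 1.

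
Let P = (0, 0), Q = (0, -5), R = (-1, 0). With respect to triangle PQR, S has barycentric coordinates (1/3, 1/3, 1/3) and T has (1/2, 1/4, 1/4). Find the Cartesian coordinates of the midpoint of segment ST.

(-7/24, -35/24)

Barycentric coordinates of the midpoint are the average: (5/12, 7/24, 7/24).
Converting: (5/12)·P + (7/24)·Q + (7/24)·R = (-7/24, -35/24).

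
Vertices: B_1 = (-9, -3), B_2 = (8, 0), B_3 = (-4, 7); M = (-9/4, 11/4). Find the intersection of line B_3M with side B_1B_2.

Barycentric coordinates of M with respect to B_1B_2B_3: (1/4, 1/4, 1/2).
On side B_1B_2 the B_3-coordinate is zero; dropping M's B_3-weight 1/2 and renormalizing the remaining 1/4 : 1/4 gives weights 1/2, 1/2 on B_1, B_2.
N = (1/2)·(-9, -3) + (1/2)·(8, 0) = (-1/2, -3/2).

(-1/2, -3/2)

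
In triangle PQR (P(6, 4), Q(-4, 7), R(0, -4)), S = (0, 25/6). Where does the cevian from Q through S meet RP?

(4, 4/3)

Barycentric coordinates of S with respect to PQR: (1/3, 1/2, 1/6).
On side RP the Q-coordinate is zero; dropping S's Q-weight 1/2 and renormalizing the remaining 1/6 : 1/3 gives weights 1/3, 2/3 on R, P.
T = (1/3)·(0, -4) + (2/3)·(6, 4) = (4, 4/3).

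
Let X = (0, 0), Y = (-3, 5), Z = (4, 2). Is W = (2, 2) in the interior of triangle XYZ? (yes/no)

Barycentric coordinates of W: (3/13, 2/13, 8/13).
The three coordinates are positive, positive, positive; a point is interior exactly when all three are positive.

yes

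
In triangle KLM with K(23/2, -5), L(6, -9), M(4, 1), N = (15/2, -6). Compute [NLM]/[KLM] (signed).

[KLM] = ½·((23/2)·(-9−1) + 6·(1−(-5)) + 4·(-5−(-9))) = ½·(-115 + 36 + 16) = -63/2.
[NLM] = ½·((15/2)·(-9−1) + 6·(1−(-6)) + 4·(-6−(-9))) = ½·(-75 + 42 + 12) = -21/2, so the ratio is (-21/2)/(-63/2) = 1/3.

1/3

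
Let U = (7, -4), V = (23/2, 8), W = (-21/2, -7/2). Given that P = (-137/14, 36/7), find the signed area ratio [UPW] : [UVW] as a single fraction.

[UVW] = ½·(7·(8−(-7/2)) + (23/2)·(-7/2−(-4)) + (-21/2)·(-4−8)) = ½·(161/2 + 23/4 + 126) = 849/8.
[UPW] = ½·(7·(36/7−(-7/2)) + (-137/14)·(-7/2−(-4)) + (-21/2)·(-4−(36/7))) = ½·(121/2 − 137/28 + 96) = 4245/56, so the ratio is (4245/56)/(849/8) = 5/7.

5/7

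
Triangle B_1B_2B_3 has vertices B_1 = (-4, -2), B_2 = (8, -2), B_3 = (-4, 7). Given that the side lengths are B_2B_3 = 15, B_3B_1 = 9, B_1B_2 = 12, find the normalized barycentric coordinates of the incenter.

(5/12, 1/4, 1/3)

The incenter has barycentric coordinates proportional to the opposite side lengths: (15 : 9 : 12).
Normalizing by 15+9+12 = 36 gives (5/12, 1/4, 1/3).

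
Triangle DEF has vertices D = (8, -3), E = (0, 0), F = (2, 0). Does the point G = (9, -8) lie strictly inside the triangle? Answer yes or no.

Barycentric coordinates of G: (8/3, 9/2, -37/6).
The three coordinates are positive, positive, negative; a point is interior exactly when all three are positive.

no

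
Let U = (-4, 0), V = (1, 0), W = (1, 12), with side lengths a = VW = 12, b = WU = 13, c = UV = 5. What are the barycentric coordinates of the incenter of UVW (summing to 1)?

The incenter has barycentric coordinates proportional to the opposite side lengths: (12 : 13 : 5).
Normalizing by 12+13+5 = 30 gives (2/5, 13/30, 1/6).

(2/5, 13/30, 1/6)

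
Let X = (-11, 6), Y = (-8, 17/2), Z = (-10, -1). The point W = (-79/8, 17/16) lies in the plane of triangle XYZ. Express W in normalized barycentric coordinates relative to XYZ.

Signed area of the reference triangle: [XYZ] = ½·((-11)·(17/2−(-1)) + (-8)·(-1−6) + (-10)·(6−(17/2))) = ½·(-209/2 + 56 + 25) = -47/4.
[WYZ] = ½·((-79/8)·(17/2−(-1)) + (-8)·(-1−(17/16)) + (-10)·(17/16−(17/2))) = ½·(-1501/16 + 33/2 + 595/8) = -47/32, so the X-coordinate is (-47/32)/(-47/4) = 1/8.
[XWZ] = ½·((-11)·(17/16−(-1)) + (-79/8)·(-1−6) + (-10)·(6−(17/16))) = ½·(-363/16 + 553/8 − 395/8) = -47/32, so the Y-coordinate is 1/8.
[XYW] = ½·((-11)·(17/2−(17/16)) + (-8)·(17/16−6) + (-79/8)·(6−(17/2))) = ½·(-1309/16 + 79/2 + 395/16) = -141/16, so the Z-coordinate is 3/4.

(1/8, 1/8, 3/4)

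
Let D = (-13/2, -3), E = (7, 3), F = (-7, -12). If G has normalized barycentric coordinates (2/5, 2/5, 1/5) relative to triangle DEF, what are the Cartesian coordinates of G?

(-6/5, -12/5)

G = (2/5)·D + (2/5)·E + (1/5)·F.
x-coordinate: (2/5)·(-13/2) + (2/5)·7 + (1/5)·(-7) = -6/5.
y-coordinate: (2/5)·(-3) + (2/5)·3 + (1/5)·(-12) = -12/5.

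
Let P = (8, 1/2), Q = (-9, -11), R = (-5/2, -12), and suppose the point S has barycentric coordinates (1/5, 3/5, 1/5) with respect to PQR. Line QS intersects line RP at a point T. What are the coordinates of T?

Line QS meets RP where the Q-coordinate vanishes; zeroing S's Q-weight and renormalizing leaves R, P-weights 1/5 : 1/5 → (1/2, 1/2).
So T = (1/2)·R + (1/2)·P = (11/4, -23/4).

(11/4, -23/4)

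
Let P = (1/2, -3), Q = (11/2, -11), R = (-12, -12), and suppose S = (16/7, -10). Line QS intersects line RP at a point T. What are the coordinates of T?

Barycentric coordinates of S with respect to PQR: (1/7, 5/7, 1/7).
On side RP the Q-coordinate is zero; dropping S's Q-weight 5/7 and renormalizing the remaining 1/7 : 1/7 gives weights 1/2, 1/2 on R, P.
T = (1/2)·(-12, -12) + (1/2)·(1/2, -3) = (-23/4, -15/2).

(-23/4, -15/2)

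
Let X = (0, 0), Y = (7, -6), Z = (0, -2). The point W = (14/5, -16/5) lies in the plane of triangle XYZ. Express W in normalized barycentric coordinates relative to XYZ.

(1/5, 2/5, 2/5)

Signed area of the reference triangle: [XYZ] = ½·(0·(-6−(-2)) + 7·(-2−0) + 0·(0−(-6))) = ½·(0 − 14 + 0) = -7.
[WYZ] = ½·((14/5)·(-6−(-2)) + 7·(-2−(-16/5)) + 0·(-16/5−(-6))) = ½·(-56/5 + 42/5 + 0) = -7/5, so the X-coordinate is (-7/5)/(-7) = 1/5.
[XWZ] = ½·(0·(-16/5−(-2)) + (14/5)·(-2−0) + 0·(0−(-16/5))) = ½·(0 − 28/5 + 0) = -14/5, so the Y-coordinate is 2/5.
[XYW] = ½·(0·(-6−(-16/5)) + 7·(-16/5−0) + (14/5)·(0−(-6))) = ½·(0 − 112/5 + 84/5) = -14/5, so the Z-coordinate is 2/5.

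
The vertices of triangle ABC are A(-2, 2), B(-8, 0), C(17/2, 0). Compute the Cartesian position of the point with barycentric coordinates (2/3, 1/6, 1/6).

(-5/4, 4/3)

P = (2/3)·A + (1/6)·B + (1/6)·C.
x-coordinate: (2/3)·(-2) + (1/6)·(-8) + (1/6)·(17/2) = -5/4.
y-coordinate: (2/3)·2 + (1/6)·0 + (1/6)·0 = 4/3.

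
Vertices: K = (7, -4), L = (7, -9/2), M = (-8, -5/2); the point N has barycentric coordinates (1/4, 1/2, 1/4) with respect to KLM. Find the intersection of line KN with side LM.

Line KN meets LM where the K-coordinate vanishes; zeroing N's K-weight and renormalizing leaves L, M-weights 1/2 : 1/4 → (2/3, 1/3).
So J = (2/3)·L + (1/3)·M = (2, -23/6).

(2, -23/6)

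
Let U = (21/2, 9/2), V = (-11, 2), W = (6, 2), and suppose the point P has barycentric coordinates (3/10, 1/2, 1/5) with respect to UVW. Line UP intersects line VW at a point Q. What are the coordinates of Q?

Line UP meets VW where the U-coordinate vanishes; zeroing P's U-weight and renormalizing leaves V, W-weights 1/2 : 1/5 → (5/7, 2/7).
So Q = (5/7)·V + (2/7)·W = (-43/7, 2).

(-43/7, 2)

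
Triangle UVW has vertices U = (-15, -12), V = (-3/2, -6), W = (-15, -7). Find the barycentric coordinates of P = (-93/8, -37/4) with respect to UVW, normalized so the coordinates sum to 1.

(1/2, 1/4, 1/4)

Signed area of the reference triangle: [UVW] = ½·((-15)·(-6−(-7)) + (-3/2)·(-7−(-12)) + (-15)·(-12−(-6))) = ½·(-15 − 15/2 + 90) = 135/4.
[PVW] = ½·((-93/8)·(-6−(-7)) + (-3/2)·(-7−(-37/4)) + (-15)·(-37/4−(-6))) = ½·(-93/8 − 27/8 + 195/4) = 135/8, so the U-coordinate is (135/8)/(135/4) = 1/2.
[UPW] = ½·((-15)·(-37/4−(-7)) + (-93/8)·(-7−(-12)) + (-15)·(-12−(-37/4))) = ½·(135/4 − 465/8 + 165/4) = 135/16, so the V-coordinate is 1/4.
[UVP] = ½·((-15)·(-6−(-37/4)) + (-3/2)·(-37/4−(-12)) + (-93/8)·(-12−(-6))) = ½·(-195/4 − 33/8 + 279/4) = 135/16, so the W-coordinate is 1/4.
Check: 1/2 + 1/4 + 1/4 = 1.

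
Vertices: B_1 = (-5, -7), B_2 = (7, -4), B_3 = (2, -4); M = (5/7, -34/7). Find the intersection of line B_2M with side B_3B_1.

Barycentric coordinates of M with respect to B_1B_2B_3: (2/7, 1/7, 4/7).
On side B_3B_1 the B_2-coordinate is zero; dropping M's B_2-weight 1/7 and renormalizing the remaining 4/7 : 2/7 gives weights 2/3, 1/3 on B_3, B_1.
N = (2/3)·(2, -4) + (1/3)·(-5, -7) = (-1/3, -5).

(-1/3, -5)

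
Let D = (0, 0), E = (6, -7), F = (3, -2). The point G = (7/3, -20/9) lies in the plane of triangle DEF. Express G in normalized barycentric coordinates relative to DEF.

(4/9, 2/9, 1/3)

Signed area of the reference triangle: [DEF] = ½·(0·(-7−(-2)) + 6·(-2−0) + 3·(0−(-7))) = ½·(0 − 12 + 21) = 9/2.
[GEF] = ½·((7/3)·(-7−(-2)) + 6·(-2−(-20/9)) + 3·(-20/9−(-7))) = ½·(-35/3 + 4/3 + 43/3) = 2, so the D-coordinate is 2/(9/2) = 4/9.
[DGF] = ½·(0·(-20/9−(-2)) + (7/3)·(-2−0) + 3·(0−(-20/9))) = ½·(0 − 14/3 + 20/3) = 1, so the E-coordinate is 2/9.
[DEG] = ½·(0·(-7−(-20/9)) + 6·(-20/9−0) + (7/3)·(0−(-7))) = ½·(0 − 40/3 + 49/3) = 3/2, so the F-coordinate is 1/3.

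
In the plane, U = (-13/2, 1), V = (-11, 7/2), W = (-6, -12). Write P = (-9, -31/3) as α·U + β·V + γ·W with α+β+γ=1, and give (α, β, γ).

(-2/3, 2/3, 1)

Signed area of the reference triangle: [UVW] = ½·((-13/2)·(7/2−(-12)) + (-11)·(-12−1) + (-6)·(1−(7/2))) = ½·(-403/4 + 143 + 15) = 229/8.
[PVW] = ½·((-9)·(7/2−(-12)) + (-11)·(-12−(-31/3)) + (-6)·(-31/3−(7/2))) = ½·(-279/2 + 55/3 + 83) = -229/12, so the U-coordinate is (-229/12)/(229/8) = -2/3.
[UPW] = ½·((-13/2)·(-31/3−(-12)) + (-9)·(-12−1) + (-6)·(1−(-31/3))) = ½·(-65/6 + 117 − 68) = 229/12, so the V-coordinate is 2/3.
[UVP] = ½·((-13/2)·(7/2−(-31/3)) + (-11)·(-31/3−1) + (-9)·(1−(7/2))) = ½·(-1079/12 + 374/3 + 45/2) = 229/8, so the W-coordinate is 1.
Check: -2/3 + 2/3 + 1 = 1.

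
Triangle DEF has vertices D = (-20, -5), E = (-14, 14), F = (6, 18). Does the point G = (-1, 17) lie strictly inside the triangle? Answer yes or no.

Barycentric coordinates of G: (-2/89, 135/356, 229/356).
The three coordinates are negative, positive, positive; a point is interior exactly when all three are positive.

no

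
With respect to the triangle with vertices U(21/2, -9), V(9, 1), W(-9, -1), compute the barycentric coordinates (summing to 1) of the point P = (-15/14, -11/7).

(1/7, 2/7, 4/7)

Signed area of the reference triangle: [UVW] = ½·((21/2)·(1−(-1)) + 9·(-1−(-9)) + (-9)·(-9−1)) = ½·(21 + 72 + 90) = 183/2.
[PVW] = ½·((-15/14)·(1−(-1)) + 9·(-1−(-11/7)) + (-9)·(-11/7−1)) = ½·(-15/7 + 36/7 + 162/7) = 183/14, so the U-coordinate is (183/14)/(183/2) = 1/7.
[UPW] = ½·((21/2)·(-11/7−(-1)) + (-15/14)·(-1−(-9)) + (-9)·(-9−(-11/7))) = ½·(-6 − 60/7 + 468/7) = 183/7, so the V-coordinate is 2/7.
[UVP] = ½·((21/2)·(1−(-11/7)) + 9·(-11/7−(-9)) + (-15/14)·(-9−1)) = ½·(27 + 468/7 + 75/7) = 366/7, so the W-coordinate is 4/7.
Check: 1/7 + 2/7 + 4/7 = 1.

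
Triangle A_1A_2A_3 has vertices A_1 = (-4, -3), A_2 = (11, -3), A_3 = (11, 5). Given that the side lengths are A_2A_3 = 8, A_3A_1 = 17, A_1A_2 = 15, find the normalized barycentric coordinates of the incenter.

(1/5, 17/40, 3/8)

The incenter has barycentric coordinates proportional to the opposite side lengths: (8 : 17 : 15).
Normalizing by 8+17+15 = 40 gives (1/5, 17/40, 3/8).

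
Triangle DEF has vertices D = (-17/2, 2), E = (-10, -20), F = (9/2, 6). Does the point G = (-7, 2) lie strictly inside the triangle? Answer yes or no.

yes

Barycentric coordinates of G: (241/280, 3/140, 33/280).
The three coordinates are positive, positive, positive; a point is interior exactly when all three are positive.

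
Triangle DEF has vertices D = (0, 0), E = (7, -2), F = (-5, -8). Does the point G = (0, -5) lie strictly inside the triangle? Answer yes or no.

Barycentric coordinates of G: (1/11, 25/66, 35/66).
The three coordinates are positive, positive, positive; a point is interior exactly when all three are positive.

yes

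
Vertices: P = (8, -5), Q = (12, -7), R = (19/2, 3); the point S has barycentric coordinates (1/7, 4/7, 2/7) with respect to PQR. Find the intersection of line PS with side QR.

(67/6, -11/3)

Line PS meets QR where the P-coordinate vanishes; zeroing S's P-weight and renormalizing leaves Q, R-weights 4/7 : 2/7 → (2/3, 1/3).
So T = (2/3)·Q + (1/3)·R = (67/6, -11/3).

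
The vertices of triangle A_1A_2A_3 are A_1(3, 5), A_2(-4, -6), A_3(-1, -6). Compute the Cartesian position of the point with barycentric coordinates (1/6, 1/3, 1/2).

(-4/3, -25/6)

P = (1/6)·A_1 + (1/3)·A_2 + (1/2)·A_3.
x-coordinate: (1/6)·3 + (1/3)·(-4) + (1/2)·(-1) = -4/3.
y-coordinate: (1/6)·5 + (1/3)·(-6) + (1/2)·(-6) = -25/6.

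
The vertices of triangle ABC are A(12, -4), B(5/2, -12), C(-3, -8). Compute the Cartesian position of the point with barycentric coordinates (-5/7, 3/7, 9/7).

(-159/14, -88/7)

P = (-5/7)·A + (3/7)·B + (9/7)·C.
x-coordinate: (-5/7)·12 + (3/7)·(5/2) + (9/7)·(-3) = -159/14.
y-coordinate: (-5/7)·(-4) + (3/7)·(-12) + (9/7)·(-8) = -88/7.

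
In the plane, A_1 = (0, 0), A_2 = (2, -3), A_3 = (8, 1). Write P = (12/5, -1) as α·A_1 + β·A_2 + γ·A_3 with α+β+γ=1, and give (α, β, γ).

Signed area of the reference triangle: [A_1A_2A_3] = ½·(0·(-3−1) + 2·(1−0) + 8·(0−(-3))) = ½·(0 + 2 + 24) = 13.
[PA_2A_3] = ½·((12/5)·(-3−1) + 2·(1−(-1)) + 8·(-1−(-3))) = ½·(-48/5 + 4 + 16) = 26/5, so the A_1-coordinate is (26/5)/13 = 2/5.
[A_1PA_3] = ½·(0·(-1−1) + (12/5)·(1−0) + 8·(0−(-1))) = ½·(0 + 12/5 + 8) = 26/5, so the A_2-coordinate is 2/5.
[A_1A_2P] = ½·(0·(-3−(-1)) + 2·(-1−0) + (12/5)·(0−(-3))) = ½·(0 − 2 + 36/5) = 13/5, so the A_3-coordinate is 1/5.

(2/5, 2/5, 1/5)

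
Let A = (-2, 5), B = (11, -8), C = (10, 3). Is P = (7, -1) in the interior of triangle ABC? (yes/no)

yes

Barycentric coordinates of P: (37/130, 27/65, 3/10).
The three coordinates are positive, positive, positive; a point is interior exactly when all three are positive.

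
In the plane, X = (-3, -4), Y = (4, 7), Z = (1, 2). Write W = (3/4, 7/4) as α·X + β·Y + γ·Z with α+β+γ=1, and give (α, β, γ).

(1/4, 1/4, 1/2)

Signed area of the reference triangle: [XYZ] = ½·((-3)·(7−2) + 4·(2−(-4)) + 1·(-4−7)) = ½·(-15 + 24 − 11) = -1.
[WYZ] = ½·((3/4)·(7−2) + 4·(2−(7/4)) + 1·(7/4−7)) = ½·(15/4 + 1 − 21/4) = -1/4, so the X-coordinate is (-1/4)/(-1) = 1/4.
[XWZ] = ½·((-3)·(7/4−2) + (3/4)·(2−(-4)) + 1·(-4−(7/4))) = ½·(3/4 + 9/2 − 23/4) = -1/4, so the Y-coordinate is 1/4.
[XYW] = ½·((-3)·(7−(7/4)) + 4·(7/4−(-4)) + (3/4)·(-4−7)) = ½·(-63/4 + 23 − 33/4) = -1/2, so the Z-coordinate is 1/2.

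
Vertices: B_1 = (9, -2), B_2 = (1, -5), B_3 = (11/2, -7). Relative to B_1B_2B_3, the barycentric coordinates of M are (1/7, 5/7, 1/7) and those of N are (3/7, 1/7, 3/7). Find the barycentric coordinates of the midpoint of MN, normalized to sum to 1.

Since both coordinate triples sum to 1, the midpoint's barycentrics are the componentwise average.
(1/7+3/7)/2 = 2/7; similarly 3/7 and 2/7.

(2/7, 3/7, 2/7)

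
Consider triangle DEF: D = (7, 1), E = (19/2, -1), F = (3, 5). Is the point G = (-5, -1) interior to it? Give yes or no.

Barycentric coordinates of G: (87/2, -28, -29/2).
The three coordinates are positive, negative, negative; a point is interior exactly when all three are positive.

no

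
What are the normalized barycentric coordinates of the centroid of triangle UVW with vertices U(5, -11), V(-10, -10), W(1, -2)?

(1/3, 1/3, 1/3)

The centroid is the average of the vertices, so each weight is 1/3.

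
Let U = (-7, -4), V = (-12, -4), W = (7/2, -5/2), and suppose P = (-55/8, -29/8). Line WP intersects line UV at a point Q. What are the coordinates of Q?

(-31/3, -4)

Barycentric coordinates of P with respect to UVW: (1/4, 1/2, 1/4).
On side UV the W-coordinate is zero; dropping P's W-weight 1/4 and renormalizing the remaining 1/4 : 1/2 gives weights 1/3, 2/3 on U, V.
Q = (1/3)·(-7, -4) + (2/3)·(-12, -4) = (-31/3, -4).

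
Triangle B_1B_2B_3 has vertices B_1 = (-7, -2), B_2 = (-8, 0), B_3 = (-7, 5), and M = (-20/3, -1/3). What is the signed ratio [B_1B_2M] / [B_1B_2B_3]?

[B_1B_2B_3] = ½·((-7)·(0−5) + (-8)·(5−(-2)) + (-7)·(-2−0)) = ½·(35 − 56 + 14) = -7/2.
[B_1B_2M] = ½·((-7)·(0−(-1/3)) + (-8)·(-1/3−(-2)) + (-20/3)·(-2−0)) = ½·(-7/3 − 40/3 + 40/3) = -7/6, so the ratio is (-7/6)/(-7/2) = 1/3.

1/3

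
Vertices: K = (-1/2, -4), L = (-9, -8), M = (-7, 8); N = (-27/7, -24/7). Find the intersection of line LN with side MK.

(-9/5, -8/5)

Barycentric coordinates of N with respect to KLM: (4/7, 2/7, 1/7).
On side MK the L-coordinate is zero; dropping N's L-weight 2/7 and renormalizing the remaining 1/7 : 4/7 gives weights 1/5, 4/5 on M, K.
J = (1/5)·(-7, 8) + (4/5)·(-1/2, -4) = (-9/5, -8/5).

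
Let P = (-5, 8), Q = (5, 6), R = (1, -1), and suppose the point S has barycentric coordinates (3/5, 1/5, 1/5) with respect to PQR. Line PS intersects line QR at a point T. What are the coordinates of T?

Line PS meets QR where the P-coordinate vanishes; zeroing S's P-weight and renormalizing leaves Q, R-weights 1/5 : 1/5 → (1/2, 1/2).
So T = (1/2)·Q + (1/2)·R = (3, 5/2).

(3, 5/2)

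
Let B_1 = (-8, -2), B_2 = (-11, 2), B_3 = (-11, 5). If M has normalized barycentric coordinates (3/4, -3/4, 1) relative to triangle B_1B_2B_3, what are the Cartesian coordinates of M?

(-35/4, 2)

M = (3/4)·B_1 + (-3/4)·B_2 + 1·B_3.
x-coordinate: (3/4)·(-8) + (-3/4)·(-11) + 1·(-11) = -35/4.
y-coordinate: (3/4)·(-2) + (-3/4)·2 + 1·5 = 2.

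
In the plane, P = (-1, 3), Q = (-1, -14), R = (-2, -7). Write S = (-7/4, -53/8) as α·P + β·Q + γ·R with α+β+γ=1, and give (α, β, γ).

(1/8, 1/8, 3/4)

Signed area of the reference triangle: [PQR] = ½·((-1)·(-14−(-7)) + (-1)·(-7−3) + (-2)·(3−(-14))) = ½·(7 + 10 − 34) = -17/2.
[SQR] = ½·((-7/4)·(-14−(-7)) + (-1)·(-7−(-53/8)) + (-2)·(-53/8−(-14))) = ½·(49/4 + 3/8 − 59/4) = -17/16, so the P-coordinate is (-17/16)/(-17/2) = 1/8.
[PSR] = ½·((-1)·(-53/8−(-7)) + (-7/4)·(-7−3) + (-2)·(3−(-53/8))) = ½·(-3/8 + 35/2 − 77/4) = -17/16, so the Q-coordinate is 1/8.
[PQS] = ½·((-1)·(-14−(-53/8)) + (-1)·(-53/8−3) + (-7/4)·(3−(-14))) = ½·(59/8 + 77/8 − 119/4) = -51/8, so the R-coordinate is 3/4.
Check: 1/8 + 1/8 + 3/4 = 1.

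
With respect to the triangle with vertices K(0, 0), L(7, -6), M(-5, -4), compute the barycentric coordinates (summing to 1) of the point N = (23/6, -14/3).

(1/6, 2/3, 1/6)

Signed area of the reference triangle: [KLM] = ½·(0·(-6−(-4)) + 7·(-4−0) + (-5)·(0−(-6))) = ½·(0 − 28 − 30) = -29.
[NLM] = ½·((23/6)·(-6−(-4)) + 7·(-4−(-14/3)) + (-5)·(-14/3−(-6))) = ½·(-23/3 + 14/3 − 20/3) = -29/6, so the K-coordinate is (-29/6)/(-29) = 1/6.
[KNM] = ½·(0·(-14/3−(-4)) + (23/6)·(-4−0) + (-5)·(0−(-14/3))) = ½·(0 − 46/3 − 70/3) = -58/3, so the L-coordinate is 2/3.
[KLN] = ½·(0·(-6−(-14/3)) + 7·(-14/3−0) + (23/6)·(0−(-6))) = ½·(0 − 98/3 + 23) = -29/6, so the M-coordinate is 1/6.
Check: 1/6 + 2/3 + 1/6 = 1.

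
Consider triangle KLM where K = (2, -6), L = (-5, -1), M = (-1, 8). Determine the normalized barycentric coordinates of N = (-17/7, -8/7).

Signed area of the reference triangle: [KLM] = ½·(2·(-1−8) + (-5)·(8−(-6)) + (-1)·(-6−(-1))) = ½·(-18 − 70 + 5) = -83/2.
[NLM] = ½·((-17/7)·(-1−8) + (-5)·(8−(-8/7)) + (-1)·(-8/7−(-1))) = ½·(153/7 − 320/7 + 1/7) = -83/7, so the K-coordinate is (-83/7)/(-83/2) = 2/7.
[KNM] = ½·(2·(-8/7−8) + (-17/7)·(8−(-6)) + (-1)·(-6−(-8/7))) = ½·(-128/7 − 34 + 34/7) = -166/7, so the L-coordinate is 4/7.
[KLN] = ½·(2·(-1−(-8/7)) + (-5)·(-8/7−(-6)) + (-17/7)·(-6−(-1))) = ½·(2/7 − 170/7 + 85/7) = -83/14, so the M-coordinate is 1/7.
Check: 2/7 + 4/7 + 1/7 = 1.

(2/7, 4/7, 1/7)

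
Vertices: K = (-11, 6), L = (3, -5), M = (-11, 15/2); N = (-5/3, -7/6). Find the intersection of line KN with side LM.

Barycentric coordinates of N with respect to KLM: (2/9, 2/3, 1/9).
On side LM the K-coordinate is zero; dropping N's K-weight 2/9 and renormalizing the remaining 2/3 : 1/9 gives weights 6/7, 1/7 on L, M.
J = (6/7)·(3, -5) + (1/7)·(-11, 15/2) = (1, -45/14).

(1, -45/14)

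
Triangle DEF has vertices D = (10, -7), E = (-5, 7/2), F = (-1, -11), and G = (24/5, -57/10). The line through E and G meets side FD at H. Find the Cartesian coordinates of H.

Barycentric coordinates of G with respect to DEF: (3/5, 1/5, 1/5).
On side FD the E-coordinate is zero; dropping G's E-weight 1/5 and renormalizing the remaining 1/5 : 3/5 gives weights 1/4, 3/4 on F, D.
H = (1/4)·(-1, -11) + (3/4)·(10, -7) = (29/4, -8).

(29/4, -8)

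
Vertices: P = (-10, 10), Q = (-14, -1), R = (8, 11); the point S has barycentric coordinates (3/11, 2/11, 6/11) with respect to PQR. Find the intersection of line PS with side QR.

Line PS meets QR where the P-coordinate vanishes; zeroing S's P-weight and renormalizing leaves Q, R-weights 2/11 : 6/11 → (1/4, 3/4).
So T = (1/4)·Q + (3/4)·R = (5/2, 8).

(5/2, 8)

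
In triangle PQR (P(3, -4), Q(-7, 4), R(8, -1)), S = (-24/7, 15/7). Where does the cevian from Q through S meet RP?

(11/2, -5/2)

Barycentric coordinates of S with respect to PQR: (1/7, 5/7, 1/7).
On side RP the Q-coordinate is zero; dropping S's Q-weight 5/7 and renormalizing the remaining 1/7 : 1/7 gives weights 1/2, 1/2 on R, P.
T = (1/2)·(8, -1) + (1/2)·(3, -4) = (11/2, -5/2).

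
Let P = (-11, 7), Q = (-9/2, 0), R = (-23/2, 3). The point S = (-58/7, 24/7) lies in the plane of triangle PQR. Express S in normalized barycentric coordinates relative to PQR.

(3/7, 3/7, 1/7)

Signed area of the reference triangle: [PQR] = ½·((-11)·(0−3) + (-9/2)·(3−7) + (-23/2)·(7−0)) = ½·(33 + 18 − 161/2) = -59/4.
[SQR] = ½·((-58/7)·(0−3) + (-9/2)·(3−(24/7)) + (-23/2)·(24/7−0)) = ½·(174/7 + 27/14 − 276/7) = -177/28, so the P-coordinate is (-177/28)/(-59/4) = 3/7.
[PSR] = ½·((-11)·(24/7−3) + (-58/7)·(3−7) + (-23/2)·(7−(24/7))) = ½·(-33/7 + 232/7 − 575/14) = -177/28, so the Q-coordinate is 3/7.
[PQS] = ½·((-11)·(0−(24/7)) + (-9/2)·(24/7−7) + (-58/7)·(7−0)) = ½·(264/7 + 225/14 − 58) = -59/28, so the R-coordinate is 1/7.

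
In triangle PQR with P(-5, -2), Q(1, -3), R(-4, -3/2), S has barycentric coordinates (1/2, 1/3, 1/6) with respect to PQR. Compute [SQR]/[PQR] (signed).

1/2

The signed ratio [SQR]/[PQR] equals the barycentric coordinate of S at vertex P, which is 1/2.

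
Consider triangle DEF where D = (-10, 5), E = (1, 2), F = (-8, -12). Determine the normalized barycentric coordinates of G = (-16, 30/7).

(10/7, -4/7, 1/7)

Signed area of the reference triangle: [DEF] = ½·((-10)·(2−(-12)) + 1·(-12−5) + (-8)·(5−2)) = ½·(-140 − 17 − 24) = -181/2.
[GEF] = ½·((-16)·(2−(-12)) + 1·(-12−(30/7)) + (-8)·(30/7−2)) = ½·(-224 − 114/7 − 128/7) = -905/7, so the D-coordinate is (-905/7)/(-181/2) = 10/7.
[DGF] = ½·((-10)·(30/7−(-12)) + (-16)·(-12−5) + (-8)·(5−(30/7))) = ½·(-1140/7 + 272 − 40/7) = 362/7, so the E-coordinate is -4/7.
[DEG] = ½·((-10)·(2−(30/7)) + 1·(30/7−5) + (-16)·(5−2)) = ½·(160/7 − 5/7 − 48) = -181/14, so the F-coordinate is 1/7.
Check: 10/7 − 4/7 + 1/7 = 1.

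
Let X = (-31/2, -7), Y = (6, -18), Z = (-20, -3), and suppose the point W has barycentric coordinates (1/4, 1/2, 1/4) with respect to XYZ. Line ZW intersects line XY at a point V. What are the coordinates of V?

(-7/6, -43/3)

Line ZW meets XY where the Z-coordinate vanishes; zeroing W's Z-weight and renormalizing leaves X, Y-weights 1/4 : 1/2 → (1/3, 2/3).
So V = (1/3)·X + (2/3)·Y = (-7/6, -43/3).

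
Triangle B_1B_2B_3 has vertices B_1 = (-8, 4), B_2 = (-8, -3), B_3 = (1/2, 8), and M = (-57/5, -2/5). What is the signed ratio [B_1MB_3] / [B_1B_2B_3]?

2/5

[B_1B_2B_3] = ½·((-8)·(-3−8) + (-8)·(8−4) + (1/2)·(4−(-3))) = ½·(88 − 32 + 7/2) = 119/4.
[B_1MB_3] = ½·((-8)·(-2/5−8) + (-57/5)·(8−4) + (1/2)·(4−(-2/5))) = ½·(336/5 − 228/5 + 11/5) = 119/10, so the ratio is (119/10)/(119/4) = 2/5.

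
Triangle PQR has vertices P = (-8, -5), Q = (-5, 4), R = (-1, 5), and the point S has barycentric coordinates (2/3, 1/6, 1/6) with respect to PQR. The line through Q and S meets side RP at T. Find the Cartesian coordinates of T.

(-33/5, -3)

Line QS meets RP where the Q-coordinate vanishes; zeroing S's Q-weight and renormalizing leaves R, P-weights 1/6 : 2/3 → (1/5, 4/5).
So T = (1/5)·R + (4/5)·P = (-33/5, -3).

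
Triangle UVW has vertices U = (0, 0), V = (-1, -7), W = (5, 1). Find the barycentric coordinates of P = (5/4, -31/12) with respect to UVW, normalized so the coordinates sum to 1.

(1/4, 5/12, 1/3)

Signed area of the reference triangle: [UVW] = ½·(0·(-7−1) + (-1)·(1−0) + 5·(0−(-7))) = ½·(0 − 1 + 35) = 17.
[PVW] = ½·((5/4)·(-7−1) + (-1)·(1−(-31/12)) + 5·(-31/12−(-7))) = ½·(-10 − 43/12 + 265/12) = 17/4, so the U-coordinate is (17/4)/17 = 1/4.
[UPW] = ½·(0·(-31/12−1) + (5/4)·(1−0) + 5·(0−(-31/12))) = ½·(0 + 5/4 + 155/12) = 85/12, so the V-coordinate is 5/12.
[UVP] = ½·(0·(-7−(-31/12)) + (-1)·(-31/12−0) + (5/4)·(0−(-7))) = ½·(0 + 31/12 + 35/4) = 17/3, so the W-coordinate is 1/3.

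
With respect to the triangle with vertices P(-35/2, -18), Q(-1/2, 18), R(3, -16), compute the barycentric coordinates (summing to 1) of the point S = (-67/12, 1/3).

Signed area of the reference triangle: [PQR] = ½·((-35/2)·(18−(-16)) + (-1/2)·(-16−(-18)) + 3·(-18−18)) = ½·(-595 − 1 − 108) = -352.
[SQR] = ½·((-67/12)·(18−(-16)) + (-1/2)·(-16−(1/3)) + 3·(1/3−18)) = ½·(-1139/6 + 49/6 − 53) = -352/3, so the P-coordinate is (-352/3)/(-352) = 1/3.
[PSR] = ½·((-35/2)·(1/3−(-16)) + (-67/12)·(-16−(-18)) + 3·(-18−(1/3))) = ½·(-1715/6 − 67/6 − 55) = -176, so the Q-coordinate is 1/2.
[PQS] = ½·((-35/2)·(18−(1/3)) + (-1/2)·(1/3−(-18)) + (-67/12)·(-18−18)) = ½·(-1855/6 − 55/6 + 201) = -176/3, so the R-coordinate is 1/6.
Check: 1/3 + 1/2 + 1/6 = 1.

(1/3, 1/2, 1/6)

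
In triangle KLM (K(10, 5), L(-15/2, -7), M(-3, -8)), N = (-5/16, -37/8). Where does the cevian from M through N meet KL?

(25/6, 1)

Barycentric coordinates of N with respect to KLM: (1/4, 1/8, 5/8).
On side KL the M-coordinate is zero; dropping N's M-weight 5/8 and renormalizing the remaining 1/4 : 1/8 gives weights 2/3, 1/3 on K, L.
J = (2/3)·(10, 5) + (1/3)·(-15/2, -7) = (25/6, 1).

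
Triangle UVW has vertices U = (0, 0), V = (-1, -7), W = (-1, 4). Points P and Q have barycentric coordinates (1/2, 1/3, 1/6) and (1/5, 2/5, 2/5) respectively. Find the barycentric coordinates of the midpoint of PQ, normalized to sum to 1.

(7/20, 11/30, 17/60)

Since both coordinate triples sum to 1, the midpoint's barycentrics are the componentwise average.
(1/2+1/5)/2 = 7/20; similarly 11/30 and 17/60.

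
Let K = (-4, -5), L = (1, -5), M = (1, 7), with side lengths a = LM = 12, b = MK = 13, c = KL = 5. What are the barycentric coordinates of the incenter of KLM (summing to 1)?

The incenter has barycentric coordinates proportional to the opposite side lengths: (12 : 13 : 5).
Normalizing by 12+13+5 = 30 gives (2/5, 13/30, 1/6).

(2/5, 13/30, 1/6)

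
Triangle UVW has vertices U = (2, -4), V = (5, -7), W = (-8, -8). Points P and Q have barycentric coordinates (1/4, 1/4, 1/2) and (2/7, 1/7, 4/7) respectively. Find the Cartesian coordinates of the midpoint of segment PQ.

Barycentric coordinates of the midpoint are the average: (15/56, 11/56, 15/28).
Converting: (15/56)·U + (11/56)·V + (15/28)·W = (-155/56, -377/56).

(-155/56, -377/56)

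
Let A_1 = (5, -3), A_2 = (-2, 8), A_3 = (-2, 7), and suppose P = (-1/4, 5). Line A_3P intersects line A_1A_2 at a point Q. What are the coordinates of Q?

Barycentric coordinates of P with respect to A_1A_2A_3: (1/4, 1/2, 1/4).
On side A_1A_2 the A_3-coordinate is zero; dropping P's A_3-weight 1/4 and renormalizing the remaining 1/4 : 1/2 gives weights 1/3, 2/3 on A_1, A_2.
Q = (1/3)·(5, -3) + (2/3)·(-2, 8) = (1/3, 13/3).

(1/3, 13/3)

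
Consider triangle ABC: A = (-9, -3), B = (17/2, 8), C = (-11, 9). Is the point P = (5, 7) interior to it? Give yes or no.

Barycentric coordinates of P: (23/232, 47/58, 21/232).
The three coordinates are positive, positive, positive; a point is interior exactly when all three are positive.

yes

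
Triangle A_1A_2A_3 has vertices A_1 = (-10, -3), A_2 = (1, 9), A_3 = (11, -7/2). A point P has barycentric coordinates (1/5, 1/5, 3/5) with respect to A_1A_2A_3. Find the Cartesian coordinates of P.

(24/5, -9/10)

P = (1/5)·A_1 + (1/5)·A_2 + (3/5)·A_3.
x-coordinate: (1/5)·(-10) + (1/5)·1 + (3/5)·11 = 24/5.
y-coordinate: (1/5)·(-3) + (1/5)·9 + (3/5)·(-7/2) = -9/10.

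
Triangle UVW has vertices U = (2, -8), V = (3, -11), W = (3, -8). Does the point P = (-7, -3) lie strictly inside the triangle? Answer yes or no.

Barycentric coordinates of P: (10, -5/3, -22/3).
The three coordinates are positive, negative, negative; a point is interior exactly when all three are positive.

no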